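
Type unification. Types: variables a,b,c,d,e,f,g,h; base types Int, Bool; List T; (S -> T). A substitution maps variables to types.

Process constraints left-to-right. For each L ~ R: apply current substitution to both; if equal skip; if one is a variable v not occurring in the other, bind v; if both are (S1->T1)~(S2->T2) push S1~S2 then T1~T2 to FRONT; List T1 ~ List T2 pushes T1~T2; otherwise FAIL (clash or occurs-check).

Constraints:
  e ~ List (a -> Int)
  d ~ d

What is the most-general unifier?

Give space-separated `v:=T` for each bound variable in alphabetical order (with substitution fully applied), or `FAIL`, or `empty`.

step 1: unify e ~ List (a -> Int)  [subst: {-} | 1 pending]
  bind e := List (a -> Int)
step 2: unify d ~ d  [subst: {e:=List (a -> Int)} | 0 pending]
  -> identical, skip

Answer: e:=List (a -> Int)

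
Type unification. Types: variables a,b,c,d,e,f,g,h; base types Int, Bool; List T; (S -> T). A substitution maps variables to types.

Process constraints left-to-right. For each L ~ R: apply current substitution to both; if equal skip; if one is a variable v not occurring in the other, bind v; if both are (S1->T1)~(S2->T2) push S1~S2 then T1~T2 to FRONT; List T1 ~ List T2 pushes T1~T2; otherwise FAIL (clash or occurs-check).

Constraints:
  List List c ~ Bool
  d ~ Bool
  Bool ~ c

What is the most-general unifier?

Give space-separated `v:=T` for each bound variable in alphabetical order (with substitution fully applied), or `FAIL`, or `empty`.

Answer: FAIL

Derivation:
step 1: unify List List c ~ Bool  [subst: {-} | 2 pending]
  clash: List List c vs Bool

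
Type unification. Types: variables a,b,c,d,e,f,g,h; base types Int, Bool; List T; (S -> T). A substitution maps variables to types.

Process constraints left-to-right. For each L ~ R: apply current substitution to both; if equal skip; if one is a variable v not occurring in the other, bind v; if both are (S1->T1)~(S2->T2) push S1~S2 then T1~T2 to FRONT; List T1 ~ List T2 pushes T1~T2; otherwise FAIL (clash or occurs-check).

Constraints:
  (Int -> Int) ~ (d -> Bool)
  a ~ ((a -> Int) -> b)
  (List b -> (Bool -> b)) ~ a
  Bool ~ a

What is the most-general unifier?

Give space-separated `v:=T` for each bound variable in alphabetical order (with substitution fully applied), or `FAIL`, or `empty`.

step 1: unify (Int -> Int) ~ (d -> Bool)  [subst: {-} | 3 pending]
  -> decompose arrow: push Int~d, Int~Bool
step 2: unify Int ~ d  [subst: {-} | 4 pending]
  bind d := Int
step 3: unify Int ~ Bool  [subst: {d:=Int} | 3 pending]
  clash: Int vs Bool

Answer: FAIL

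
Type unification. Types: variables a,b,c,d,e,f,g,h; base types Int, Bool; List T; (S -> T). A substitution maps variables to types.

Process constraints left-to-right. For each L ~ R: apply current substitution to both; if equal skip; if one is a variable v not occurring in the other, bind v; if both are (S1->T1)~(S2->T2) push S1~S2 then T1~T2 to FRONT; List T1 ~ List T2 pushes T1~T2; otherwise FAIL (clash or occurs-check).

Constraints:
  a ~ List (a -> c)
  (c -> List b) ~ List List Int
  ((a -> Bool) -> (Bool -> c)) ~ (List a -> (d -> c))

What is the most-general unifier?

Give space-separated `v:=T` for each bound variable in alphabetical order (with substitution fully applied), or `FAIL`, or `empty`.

step 1: unify a ~ List (a -> c)  [subst: {-} | 2 pending]
  occurs-check fail: a in List (a -> c)

Answer: FAIL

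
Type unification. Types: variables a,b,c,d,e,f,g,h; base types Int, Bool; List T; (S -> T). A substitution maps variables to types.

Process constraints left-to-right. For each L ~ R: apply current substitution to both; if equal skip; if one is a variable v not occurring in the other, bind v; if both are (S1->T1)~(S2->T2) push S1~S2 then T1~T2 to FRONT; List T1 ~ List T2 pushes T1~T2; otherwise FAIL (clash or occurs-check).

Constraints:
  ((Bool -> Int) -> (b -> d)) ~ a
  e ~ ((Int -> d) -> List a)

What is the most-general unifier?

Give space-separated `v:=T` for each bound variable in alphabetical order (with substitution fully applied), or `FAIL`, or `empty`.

Answer: a:=((Bool -> Int) -> (b -> d)) e:=((Int -> d) -> List ((Bool -> Int) -> (b -> d)))

Derivation:
step 1: unify ((Bool -> Int) -> (b -> d)) ~ a  [subst: {-} | 1 pending]
  bind a := ((Bool -> Int) -> (b -> d))
step 2: unify e ~ ((Int -> d) -> List ((Bool -> Int) -> (b -> d)))  [subst: {a:=((Bool -> Int) -> (b -> d))} | 0 pending]
  bind e := ((Int -> d) -> List ((Bool -> Int) -> (b -> d)))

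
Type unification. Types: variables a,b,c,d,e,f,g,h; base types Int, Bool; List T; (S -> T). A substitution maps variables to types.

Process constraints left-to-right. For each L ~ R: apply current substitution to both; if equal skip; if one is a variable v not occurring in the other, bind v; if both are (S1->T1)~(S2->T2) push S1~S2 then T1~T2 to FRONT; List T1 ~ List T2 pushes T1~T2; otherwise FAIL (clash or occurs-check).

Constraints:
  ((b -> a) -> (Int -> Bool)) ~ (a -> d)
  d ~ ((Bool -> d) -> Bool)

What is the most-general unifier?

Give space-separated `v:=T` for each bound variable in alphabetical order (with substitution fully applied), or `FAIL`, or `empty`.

step 1: unify ((b -> a) -> (Int -> Bool)) ~ (a -> d)  [subst: {-} | 1 pending]
  -> decompose arrow: push (b -> a)~a, (Int -> Bool)~d
step 2: unify (b -> a) ~ a  [subst: {-} | 2 pending]
  occurs-check fail

Answer: FAIL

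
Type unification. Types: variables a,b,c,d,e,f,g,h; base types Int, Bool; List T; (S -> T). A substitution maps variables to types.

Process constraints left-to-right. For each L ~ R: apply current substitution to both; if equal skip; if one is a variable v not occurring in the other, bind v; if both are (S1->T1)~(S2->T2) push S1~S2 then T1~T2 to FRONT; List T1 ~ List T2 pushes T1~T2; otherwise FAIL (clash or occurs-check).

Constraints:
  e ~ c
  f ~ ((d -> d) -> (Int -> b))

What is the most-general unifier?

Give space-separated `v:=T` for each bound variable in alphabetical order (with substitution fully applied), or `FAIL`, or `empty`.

Answer: e:=c f:=((d -> d) -> (Int -> b))

Derivation:
step 1: unify e ~ c  [subst: {-} | 1 pending]
  bind e := c
step 2: unify f ~ ((d -> d) -> (Int -> b))  [subst: {e:=c} | 0 pending]
  bind f := ((d -> d) -> (Int -> b))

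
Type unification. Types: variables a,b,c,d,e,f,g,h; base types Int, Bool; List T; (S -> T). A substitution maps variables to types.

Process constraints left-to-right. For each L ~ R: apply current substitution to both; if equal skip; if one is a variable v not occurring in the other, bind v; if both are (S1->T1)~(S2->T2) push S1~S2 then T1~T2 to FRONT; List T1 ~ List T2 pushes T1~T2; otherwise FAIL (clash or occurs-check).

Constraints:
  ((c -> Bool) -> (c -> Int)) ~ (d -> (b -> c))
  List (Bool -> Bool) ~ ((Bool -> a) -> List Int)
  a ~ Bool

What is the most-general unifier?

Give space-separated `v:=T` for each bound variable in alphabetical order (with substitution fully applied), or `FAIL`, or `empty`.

step 1: unify ((c -> Bool) -> (c -> Int)) ~ (d -> (b -> c))  [subst: {-} | 2 pending]
  -> decompose arrow: push (c -> Bool)~d, (c -> Int)~(b -> c)
step 2: unify (c -> Bool) ~ d  [subst: {-} | 3 pending]
  bind d := (c -> Bool)
step 3: unify (c -> Int) ~ (b -> c)  [subst: {d:=(c -> Bool)} | 2 pending]
  -> decompose arrow: push c~b, Int~c
step 4: unify c ~ b  [subst: {d:=(c -> Bool)} | 3 pending]
  bind c := b
step 5: unify Int ~ b  [subst: {d:=(c -> Bool), c:=b} | 2 pending]
  bind b := Int
step 6: unify List (Bool -> Bool) ~ ((Bool -> a) -> List Int)  [subst: {d:=(c -> Bool), c:=b, b:=Int} | 1 pending]
  clash: List (Bool -> Bool) vs ((Bool -> a) -> List Int)

Answer: FAIL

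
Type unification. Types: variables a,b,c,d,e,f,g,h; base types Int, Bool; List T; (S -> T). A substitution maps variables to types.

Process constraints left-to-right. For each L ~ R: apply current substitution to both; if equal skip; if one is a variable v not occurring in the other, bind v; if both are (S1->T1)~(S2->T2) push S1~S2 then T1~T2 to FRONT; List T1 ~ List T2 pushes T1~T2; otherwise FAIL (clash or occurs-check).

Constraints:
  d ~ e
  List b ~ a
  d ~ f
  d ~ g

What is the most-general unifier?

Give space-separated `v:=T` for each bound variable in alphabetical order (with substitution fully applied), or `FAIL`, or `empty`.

Answer: a:=List b d:=g e:=g f:=g

Derivation:
step 1: unify d ~ e  [subst: {-} | 3 pending]
  bind d := e
step 2: unify List b ~ a  [subst: {d:=e} | 2 pending]
  bind a := List b
step 3: unify e ~ f  [subst: {d:=e, a:=List b} | 1 pending]
  bind e := f
step 4: unify f ~ g  [subst: {d:=e, a:=List b, e:=f} | 0 pending]
  bind f := g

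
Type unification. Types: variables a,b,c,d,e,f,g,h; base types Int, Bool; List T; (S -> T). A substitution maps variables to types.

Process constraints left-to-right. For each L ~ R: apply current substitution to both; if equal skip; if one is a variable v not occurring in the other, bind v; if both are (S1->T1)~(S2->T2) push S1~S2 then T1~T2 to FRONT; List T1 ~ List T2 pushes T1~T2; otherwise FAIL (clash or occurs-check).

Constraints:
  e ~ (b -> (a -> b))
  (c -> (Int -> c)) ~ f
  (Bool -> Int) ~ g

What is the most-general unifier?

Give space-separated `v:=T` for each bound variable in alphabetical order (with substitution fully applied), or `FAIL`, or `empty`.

Answer: e:=(b -> (a -> b)) f:=(c -> (Int -> c)) g:=(Bool -> Int)

Derivation:
step 1: unify e ~ (b -> (a -> b))  [subst: {-} | 2 pending]
  bind e := (b -> (a -> b))
step 2: unify (c -> (Int -> c)) ~ f  [subst: {e:=(b -> (a -> b))} | 1 pending]
  bind f := (c -> (Int -> c))
step 3: unify (Bool -> Int) ~ g  [subst: {e:=(b -> (a -> b)), f:=(c -> (Int -> c))} | 0 pending]
  bind g := (Bool -> Int)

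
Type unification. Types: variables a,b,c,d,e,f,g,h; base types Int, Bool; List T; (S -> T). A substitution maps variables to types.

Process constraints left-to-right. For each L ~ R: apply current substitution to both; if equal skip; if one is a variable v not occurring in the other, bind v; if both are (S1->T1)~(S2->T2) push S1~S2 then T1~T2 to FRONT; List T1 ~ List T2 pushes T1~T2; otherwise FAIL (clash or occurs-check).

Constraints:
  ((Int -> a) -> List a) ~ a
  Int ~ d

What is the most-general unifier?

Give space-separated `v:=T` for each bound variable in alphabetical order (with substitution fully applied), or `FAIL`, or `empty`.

Answer: FAIL

Derivation:
step 1: unify ((Int -> a) -> List a) ~ a  [subst: {-} | 1 pending]
  occurs-check fail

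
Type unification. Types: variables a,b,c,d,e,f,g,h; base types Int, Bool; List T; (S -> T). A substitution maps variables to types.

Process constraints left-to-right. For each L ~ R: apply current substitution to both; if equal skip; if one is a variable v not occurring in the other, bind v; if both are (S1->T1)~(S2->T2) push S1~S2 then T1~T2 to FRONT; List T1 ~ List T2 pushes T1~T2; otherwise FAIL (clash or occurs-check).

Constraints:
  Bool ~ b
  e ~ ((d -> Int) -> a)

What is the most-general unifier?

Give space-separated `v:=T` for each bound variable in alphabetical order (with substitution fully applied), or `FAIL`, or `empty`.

step 1: unify Bool ~ b  [subst: {-} | 1 pending]
  bind b := Bool
step 2: unify e ~ ((d -> Int) -> a)  [subst: {b:=Bool} | 0 pending]
  bind e := ((d -> Int) -> a)

Answer: b:=Bool e:=((d -> Int) -> a)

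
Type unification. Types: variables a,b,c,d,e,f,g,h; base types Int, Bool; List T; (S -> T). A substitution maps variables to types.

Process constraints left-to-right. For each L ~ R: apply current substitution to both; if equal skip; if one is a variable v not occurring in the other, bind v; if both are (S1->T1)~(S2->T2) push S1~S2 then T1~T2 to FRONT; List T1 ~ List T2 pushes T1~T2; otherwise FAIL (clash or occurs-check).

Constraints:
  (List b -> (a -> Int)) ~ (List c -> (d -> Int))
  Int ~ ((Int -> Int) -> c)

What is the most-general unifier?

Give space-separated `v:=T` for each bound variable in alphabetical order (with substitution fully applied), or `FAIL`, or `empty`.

step 1: unify (List b -> (a -> Int)) ~ (List c -> (d -> Int))  [subst: {-} | 1 pending]
  -> decompose arrow: push List b~List c, (a -> Int)~(d -> Int)
step 2: unify List b ~ List c  [subst: {-} | 2 pending]
  -> decompose List: push b~c
step 3: unify b ~ c  [subst: {-} | 2 pending]
  bind b := c
step 4: unify (a -> Int) ~ (d -> Int)  [subst: {b:=c} | 1 pending]
  -> decompose arrow: push a~d, Int~Int
step 5: unify a ~ d  [subst: {b:=c} | 2 pending]
  bind a := d
step 6: unify Int ~ Int  [subst: {b:=c, a:=d} | 1 pending]
  -> identical, skip
step 7: unify Int ~ ((Int -> Int) -> c)  [subst: {b:=c, a:=d} | 0 pending]
  clash: Int vs ((Int -> Int) -> c)

Answer: FAIL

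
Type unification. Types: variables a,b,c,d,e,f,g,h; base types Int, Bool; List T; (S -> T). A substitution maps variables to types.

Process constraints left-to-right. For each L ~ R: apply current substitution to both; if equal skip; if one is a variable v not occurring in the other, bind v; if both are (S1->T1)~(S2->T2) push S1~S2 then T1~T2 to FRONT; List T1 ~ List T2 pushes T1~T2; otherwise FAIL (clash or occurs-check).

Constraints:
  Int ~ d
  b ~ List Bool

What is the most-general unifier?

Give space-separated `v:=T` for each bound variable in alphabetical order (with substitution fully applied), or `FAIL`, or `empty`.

Answer: b:=List Bool d:=Int

Derivation:
step 1: unify Int ~ d  [subst: {-} | 1 pending]
  bind d := Int
step 2: unify b ~ List Bool  [subst: {d:=Int} | 0 pending]
  bind b := List Bool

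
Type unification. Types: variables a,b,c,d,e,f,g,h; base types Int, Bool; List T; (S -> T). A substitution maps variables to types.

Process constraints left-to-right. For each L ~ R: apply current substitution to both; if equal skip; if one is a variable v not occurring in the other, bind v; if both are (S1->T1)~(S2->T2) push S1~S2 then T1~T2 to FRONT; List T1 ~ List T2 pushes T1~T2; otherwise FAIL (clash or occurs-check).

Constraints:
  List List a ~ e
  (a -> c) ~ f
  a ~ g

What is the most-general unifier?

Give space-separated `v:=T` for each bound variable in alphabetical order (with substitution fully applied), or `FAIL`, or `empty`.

step 1: unify List List a ~ e  [subst: {-} | 2 pending]
  bind e := List List a
step 2: unify (a -> c) ~ f  [subst: {e:=List List a} | 1 pending]
  bind f := (a -> c)
step 3: unify a ~ g  [subst: {e:=List List a, f:=(a -> c)} | 0 pending]
  bind a := g

Answer: a:=g e:=List List g f:=(g -> c)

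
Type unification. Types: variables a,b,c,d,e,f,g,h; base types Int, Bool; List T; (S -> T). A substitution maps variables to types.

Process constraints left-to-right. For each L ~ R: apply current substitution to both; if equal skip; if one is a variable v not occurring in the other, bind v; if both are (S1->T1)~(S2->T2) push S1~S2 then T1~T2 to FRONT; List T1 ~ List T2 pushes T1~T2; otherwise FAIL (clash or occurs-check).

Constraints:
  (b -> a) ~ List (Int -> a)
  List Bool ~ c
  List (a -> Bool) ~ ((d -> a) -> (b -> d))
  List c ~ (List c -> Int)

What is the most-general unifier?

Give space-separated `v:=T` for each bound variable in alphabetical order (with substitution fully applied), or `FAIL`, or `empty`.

step 1: unify (b -> a) ~ List (Int -> a)  [subst: {-} | 3 pending]
  clash: (b -> a) vs List (Int -> a)

Answer: FAIL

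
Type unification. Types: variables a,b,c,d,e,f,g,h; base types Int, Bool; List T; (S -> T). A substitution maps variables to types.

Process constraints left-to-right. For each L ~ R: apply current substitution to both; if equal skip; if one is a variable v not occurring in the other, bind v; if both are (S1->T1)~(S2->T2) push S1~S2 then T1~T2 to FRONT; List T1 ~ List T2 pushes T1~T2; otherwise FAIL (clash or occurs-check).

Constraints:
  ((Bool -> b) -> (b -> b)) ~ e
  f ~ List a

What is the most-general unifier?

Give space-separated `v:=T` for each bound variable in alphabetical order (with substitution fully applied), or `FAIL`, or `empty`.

Answer: e:=((Bool -> b) -> (b -> b)) f:=List a

Derivation:
step 1: unify ((Bool -> b) -> (b -> b)) ~ e  [subst: {-} | 1 pending]
  bind e := ((Bool -> b) -> (b -> b))
step 2: unify f ~ List a  [subst: {e:=((Bool -> b) -> (b -> b))} | 0 pending]
  bind f := List a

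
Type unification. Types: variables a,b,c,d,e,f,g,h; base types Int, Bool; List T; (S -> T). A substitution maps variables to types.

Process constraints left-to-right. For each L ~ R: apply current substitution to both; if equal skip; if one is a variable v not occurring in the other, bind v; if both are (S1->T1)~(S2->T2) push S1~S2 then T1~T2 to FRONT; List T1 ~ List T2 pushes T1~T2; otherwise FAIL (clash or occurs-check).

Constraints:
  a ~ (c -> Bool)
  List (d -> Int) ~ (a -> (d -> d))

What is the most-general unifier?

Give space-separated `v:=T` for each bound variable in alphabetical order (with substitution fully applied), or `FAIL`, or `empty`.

step 1: unify a ~ (c -> Bool)  [subst: {-} | 1 pending]
  bind a := (c -> Bool)
step 2: unify List (d -> Int) ~ ((c -> Bool) -> (d -> d))  [subst: {a:=(c -> Bool)} | 0 pending]
  clash: List (d -> Int) vs ((c -> Bool) -> (d -> d))

Answer: FAIL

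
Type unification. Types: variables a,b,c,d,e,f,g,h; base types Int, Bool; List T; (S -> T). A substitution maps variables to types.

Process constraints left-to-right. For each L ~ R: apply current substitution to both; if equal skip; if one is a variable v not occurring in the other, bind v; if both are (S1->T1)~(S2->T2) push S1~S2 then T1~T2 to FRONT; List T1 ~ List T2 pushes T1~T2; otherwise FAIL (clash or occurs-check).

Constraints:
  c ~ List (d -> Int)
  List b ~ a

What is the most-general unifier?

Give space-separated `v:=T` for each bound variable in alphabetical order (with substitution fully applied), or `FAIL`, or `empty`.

Answer: a:=List b c:=List (d -> Int)

Derivation:
step 1: unify c ~ List (d -> Int)  [subst: {-} | 1 pending]
  bind c := List (d -> Int)
step 2: unify List b ~ a  [subst: {c:=List (d -> Int)} | 0 pending]
  bind a := List b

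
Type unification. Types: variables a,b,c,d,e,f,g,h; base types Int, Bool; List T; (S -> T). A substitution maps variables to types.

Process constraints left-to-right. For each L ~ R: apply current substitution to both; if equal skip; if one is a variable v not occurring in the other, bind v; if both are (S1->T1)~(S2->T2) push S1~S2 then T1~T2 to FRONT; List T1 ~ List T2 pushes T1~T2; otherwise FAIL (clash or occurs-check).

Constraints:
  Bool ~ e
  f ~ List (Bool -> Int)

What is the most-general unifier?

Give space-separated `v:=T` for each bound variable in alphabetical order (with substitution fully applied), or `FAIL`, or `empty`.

Answer: e:=Bool f:=List (Bool -> Int)

Derivation:
step 1: unify Bool ~ e  [subst: {-} | 1 pending]
  bind e := Bool
step 2: unify f ~ List (Bool -> Int)  [subst: {e:=Bool} | 0 pending]
  bind f := List (Bool -> Int)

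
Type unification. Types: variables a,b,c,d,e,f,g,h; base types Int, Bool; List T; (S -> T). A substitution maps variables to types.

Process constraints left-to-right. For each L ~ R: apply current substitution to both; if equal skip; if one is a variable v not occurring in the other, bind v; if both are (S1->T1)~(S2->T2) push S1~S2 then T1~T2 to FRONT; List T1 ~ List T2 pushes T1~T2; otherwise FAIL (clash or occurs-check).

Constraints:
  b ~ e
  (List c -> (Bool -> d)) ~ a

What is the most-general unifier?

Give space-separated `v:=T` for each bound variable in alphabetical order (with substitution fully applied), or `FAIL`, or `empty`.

Answer: a:=(List c -> (Bool -> d)) b:=e

Derivation:
step 1: unify b ~ e  [subst: {-} | 1 pending]
  bind b := e
step 2: unify (List c -> (Bool -> d)) ~ a  [subst: {b:=e} | 0 pending]
  bind a := (List c -> (Bool -> d))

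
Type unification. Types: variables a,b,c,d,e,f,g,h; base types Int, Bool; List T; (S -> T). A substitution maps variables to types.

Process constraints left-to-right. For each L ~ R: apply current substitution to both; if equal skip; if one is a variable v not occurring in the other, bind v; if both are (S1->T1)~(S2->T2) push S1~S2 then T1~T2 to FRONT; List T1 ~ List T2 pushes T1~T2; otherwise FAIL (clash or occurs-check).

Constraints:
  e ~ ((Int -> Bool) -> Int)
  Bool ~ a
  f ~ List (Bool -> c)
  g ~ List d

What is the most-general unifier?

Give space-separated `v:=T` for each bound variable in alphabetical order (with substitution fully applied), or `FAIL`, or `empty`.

Answer: a:=Bool e:=((Int -> Bool) -> Int) f:=List (Bool -> c) g:=List d

Derivation:
step 1: unify e ~ ((Int -> Bool) -> Int)  [subst: {-} | 3 pending]
  bind e := ((Int -> Bool) -> Int)
step 2: unify Bool ~ a  [subst: {e:=((Int -> Bool) -> Int)} | 2 pending]
  bind a := Bool
step 3: unify f ~ List (Bool -> c)  [subst: {e:=((Int -> Bool) -> Int), a:=Bool} | 1 pending]
  bind f := List (Bool -> c)
step 4: unify g ~ List d  [subst: {e:=((Int -> Bool) -> Int), a:=Bool, f:=List (Bool -> c)} | 0 pending]
  bind g := List d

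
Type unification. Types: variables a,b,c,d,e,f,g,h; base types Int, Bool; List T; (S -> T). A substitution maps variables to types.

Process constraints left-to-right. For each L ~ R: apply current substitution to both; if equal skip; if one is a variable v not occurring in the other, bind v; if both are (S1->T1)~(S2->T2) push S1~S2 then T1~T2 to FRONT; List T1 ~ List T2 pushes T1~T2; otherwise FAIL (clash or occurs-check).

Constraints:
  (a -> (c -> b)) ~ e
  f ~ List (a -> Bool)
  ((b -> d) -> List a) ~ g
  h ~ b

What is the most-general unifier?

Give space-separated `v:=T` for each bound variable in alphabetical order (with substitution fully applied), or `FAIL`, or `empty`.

Answer: e:=(a -> (c -> b)) f:=List (a -> Bool) g:=((b -> d) -> List a) h:=b

Derivation:
step 1: unify (a -> (c -> b)) ~ e  [subst: {-} | 3 pending]
  bind e := (a -> (c -> b))
step 2: unify f ~ List (a -> Bool)  [subst: {e:=(a -> (c -> b))} | 2 pending]
  bind f := List (a -> Bool)
step 3: unify ((b -> d) -> List a) ~ g  [subst: {e:=(a -> (c -> b)), f:=List (a -> Bool)} | 1 pending]
  bind g := ((b -> d) -> List a)
step 4: unify h ~ b  [subst: {e:=(a -> (c -> b)), f:=List (a -> Bool), g:=((b -> d) -> List a)} | 0 pending]
  bind h := b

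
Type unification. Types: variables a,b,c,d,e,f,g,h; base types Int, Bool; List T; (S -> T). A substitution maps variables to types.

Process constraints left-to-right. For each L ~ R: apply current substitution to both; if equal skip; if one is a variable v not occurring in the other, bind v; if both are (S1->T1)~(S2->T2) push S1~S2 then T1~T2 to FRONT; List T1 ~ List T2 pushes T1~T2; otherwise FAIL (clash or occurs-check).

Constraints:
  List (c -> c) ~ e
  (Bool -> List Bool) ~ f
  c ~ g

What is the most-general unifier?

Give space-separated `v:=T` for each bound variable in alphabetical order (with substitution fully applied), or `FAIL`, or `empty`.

Answer: c:=g e:=List (g -> g) f:=(Bool -> List Bool)

Derivation:
step 1: unify List (c -> c) ~ e  [subst: {-} | 2 pending]
  bind e := List (c -> c)
step 2: unify (Bool -> List Bool) ~ f  [subst: {e:=List (c -> c)} | 1 pending]
  bind f := (Bool -> List Bool)
step 3: unify c ~ g  [subst: {e:=List (c -> c), f:=(Bool -> List Bool)} | 0 pending]
  bind c := g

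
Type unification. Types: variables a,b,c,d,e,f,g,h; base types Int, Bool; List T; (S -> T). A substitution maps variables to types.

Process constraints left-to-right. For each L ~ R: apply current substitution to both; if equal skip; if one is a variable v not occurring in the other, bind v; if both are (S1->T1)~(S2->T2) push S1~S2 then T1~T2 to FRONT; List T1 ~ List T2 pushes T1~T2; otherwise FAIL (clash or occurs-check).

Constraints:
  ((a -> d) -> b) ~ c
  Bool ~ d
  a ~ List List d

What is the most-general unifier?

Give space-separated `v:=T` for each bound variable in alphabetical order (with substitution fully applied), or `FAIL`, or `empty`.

Answer: a:=List List Bool c:=((List List Bool -> Bool) -> b) d:=Bool

Derivation:
step 1: unify ((a -> d) -> b) ~ c  [subst: {-} | 2 pending]
  bind c := ((a -> d) -> b)
step 2: unify Bool ~ d  [subst: {c:=((a -> d) -> b)} | 1 pending]
  bind d := Bool
step 3: unify a ~ List List Bool  [subst: {c:=((a -> d) -> b), d:=Bool} | 0 pending]
  bind a := List List Bool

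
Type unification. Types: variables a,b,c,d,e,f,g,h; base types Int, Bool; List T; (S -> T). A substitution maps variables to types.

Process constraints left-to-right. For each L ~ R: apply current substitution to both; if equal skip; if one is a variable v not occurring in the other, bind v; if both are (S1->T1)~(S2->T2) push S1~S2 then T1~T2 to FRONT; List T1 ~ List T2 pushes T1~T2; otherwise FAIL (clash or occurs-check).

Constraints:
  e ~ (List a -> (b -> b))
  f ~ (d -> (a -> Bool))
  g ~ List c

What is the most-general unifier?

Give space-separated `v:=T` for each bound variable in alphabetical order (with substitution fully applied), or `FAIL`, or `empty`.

Answer: e:=(List a -> (b -> b)) f:=(d -> (a -> Bool)) g:=List c

Derivation:
step 1: unify e ~ (List a -> (b -> b))  [subst: {-} | 2 pending]
  bind e := (List a -> (b -> b))
step 2: unify f ~ (d -> (a -> Bool))  [subst: {e:=(List a -> (b -> b))} | 1 pending]
  bind f := (d -> (a -> Bool))
step 3: unify g ~ List c  [subst: {e:=(List a -> (b -> b)), f:=(d -> (a -> Bool))} | 0 pending]
  bind g := List c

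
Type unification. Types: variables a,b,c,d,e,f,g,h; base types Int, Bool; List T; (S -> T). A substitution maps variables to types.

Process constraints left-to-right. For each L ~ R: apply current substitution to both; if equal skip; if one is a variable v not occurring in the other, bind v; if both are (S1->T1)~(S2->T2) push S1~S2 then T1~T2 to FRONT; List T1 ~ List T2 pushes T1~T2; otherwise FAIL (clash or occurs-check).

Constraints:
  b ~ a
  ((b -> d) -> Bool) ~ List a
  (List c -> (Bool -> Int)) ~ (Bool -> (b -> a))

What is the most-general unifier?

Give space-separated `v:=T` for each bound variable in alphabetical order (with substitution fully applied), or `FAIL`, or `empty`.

step 1: unify b ~ a  [subst: {-} | 2 pending]
  bind b := a
step 2: unify ((a -> d) -> Bool) ~ List a  [subst: {b:=a} | 1 pending]
  clash: ((a -> d) -> Bool) vs List a

Answer: FAIL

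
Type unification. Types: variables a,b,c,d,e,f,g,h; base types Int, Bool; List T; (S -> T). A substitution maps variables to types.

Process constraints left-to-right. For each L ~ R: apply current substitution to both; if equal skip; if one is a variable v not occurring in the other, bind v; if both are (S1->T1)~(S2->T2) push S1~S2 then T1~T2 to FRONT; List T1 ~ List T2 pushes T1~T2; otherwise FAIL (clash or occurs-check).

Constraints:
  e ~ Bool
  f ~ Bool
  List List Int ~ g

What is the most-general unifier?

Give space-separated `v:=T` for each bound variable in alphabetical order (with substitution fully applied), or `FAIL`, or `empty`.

Answer: e:=Bool f:=Bool g:=List List Int

Derivation:
step 1: unify e ~ Bool  [subst: {-} | 2 pending]
  bind e := Bool
step 2: unify f ~ Bool  [subst: {e:=Bool} | 1 pending]
  bind f := Bool
step 3: unify List List Int ~ g  [subst: {e:=Bool, f:=Bool} | 0 pending]
  bind g := List List Int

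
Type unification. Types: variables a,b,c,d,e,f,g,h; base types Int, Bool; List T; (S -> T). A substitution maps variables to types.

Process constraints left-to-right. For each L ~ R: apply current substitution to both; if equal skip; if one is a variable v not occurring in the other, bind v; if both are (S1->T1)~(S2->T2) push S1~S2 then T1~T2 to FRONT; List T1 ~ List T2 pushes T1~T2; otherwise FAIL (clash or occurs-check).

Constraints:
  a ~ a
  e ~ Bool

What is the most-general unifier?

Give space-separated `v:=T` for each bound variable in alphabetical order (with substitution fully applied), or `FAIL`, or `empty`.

step 1: unify a ~ a  [subst: {-} | 1 pending]
  -> identical, skip
step 2: unify e ~ Bool  [subst: {-} | 0 pending]
  bind e := Bool

Answer: e:=Bool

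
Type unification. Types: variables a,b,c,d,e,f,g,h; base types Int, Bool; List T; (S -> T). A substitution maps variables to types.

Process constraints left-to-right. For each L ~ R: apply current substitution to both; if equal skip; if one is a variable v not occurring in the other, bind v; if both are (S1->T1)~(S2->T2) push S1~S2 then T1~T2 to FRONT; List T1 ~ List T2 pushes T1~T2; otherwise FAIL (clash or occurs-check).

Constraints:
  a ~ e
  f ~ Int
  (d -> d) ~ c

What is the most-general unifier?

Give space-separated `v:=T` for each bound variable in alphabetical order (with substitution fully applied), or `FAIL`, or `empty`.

step 1: unify a ~ e  [subst: {-} | 2 pending]
  bind a := e
step 2: unify f ~ Int  [subst: {a:=e} | 1 pending]
  bind f := Int
step 3: unify (d -> d) ~ c  [subst: {a:=e, f:=Int} | 0 pending]
  bind c := (d -> d)

Answer: a:=e c:=(d -> d) f:=Int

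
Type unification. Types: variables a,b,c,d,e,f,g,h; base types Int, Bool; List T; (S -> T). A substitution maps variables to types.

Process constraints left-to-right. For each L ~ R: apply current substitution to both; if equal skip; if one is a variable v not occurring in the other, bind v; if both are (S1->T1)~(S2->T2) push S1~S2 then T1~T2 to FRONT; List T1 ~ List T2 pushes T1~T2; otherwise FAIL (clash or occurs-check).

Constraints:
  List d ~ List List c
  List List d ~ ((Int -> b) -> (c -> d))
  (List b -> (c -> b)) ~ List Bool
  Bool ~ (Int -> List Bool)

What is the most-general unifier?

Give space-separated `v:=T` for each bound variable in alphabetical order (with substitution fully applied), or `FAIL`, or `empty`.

Answer: FAIL

Derivation:
step 1: unify List d ~ List List c  [subst: {-} | 3 pending]
  -> decompose List: push d~List c
step 2: unify d ~ List c  [subst: {-} | 3 pending]
  bind d := List c
step 3: unify List List List c ~ ((Int -> b) -> (c -> List c))  [subst: {d:=List c} | 2 pending]
  clash: List List List c vs ((Int -> b) -> (c -> List c))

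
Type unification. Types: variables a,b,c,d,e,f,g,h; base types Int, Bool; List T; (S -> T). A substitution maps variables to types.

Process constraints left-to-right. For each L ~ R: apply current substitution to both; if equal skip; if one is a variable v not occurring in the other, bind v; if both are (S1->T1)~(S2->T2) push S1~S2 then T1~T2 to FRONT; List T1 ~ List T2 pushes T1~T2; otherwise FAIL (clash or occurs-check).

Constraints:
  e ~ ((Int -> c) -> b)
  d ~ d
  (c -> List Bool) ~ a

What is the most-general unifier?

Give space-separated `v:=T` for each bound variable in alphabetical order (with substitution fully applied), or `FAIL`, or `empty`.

step 1: unify e ~ ((Int -> c) -> b)  [subst: {-} | 2 pending]
  bind e := ((Int -> c) -> b)
step 2: unify d ~ d  [subst: {e:=((Int -> c) -> b)} | 1 pending]
  -> identical, skip
step 3: unify (c -> List Bool) ~ a  [subst: {e:=((Int -> c) -> b)} | 0 pending]
  bind a := (c -> List Bool)

Answer: a:=(c -> List Bool) e:=((Int -> c) -> b)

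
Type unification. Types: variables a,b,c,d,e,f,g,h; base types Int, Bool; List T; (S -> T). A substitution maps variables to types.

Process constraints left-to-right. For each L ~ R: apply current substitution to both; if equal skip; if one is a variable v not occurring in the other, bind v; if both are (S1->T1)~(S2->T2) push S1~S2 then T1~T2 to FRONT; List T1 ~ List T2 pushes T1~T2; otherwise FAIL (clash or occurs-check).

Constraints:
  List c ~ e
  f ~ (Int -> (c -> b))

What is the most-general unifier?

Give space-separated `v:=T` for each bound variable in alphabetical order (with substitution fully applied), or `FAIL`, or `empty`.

step 1: unify List c ~ e  [subst: {-} | 1 pending]
  bind e := List c
step 2: unify f ~ (Int -> (c -> b))  [subst: {e:=List c} | 0 pending]
  bind f := (Int -> (c -> b))

Answer: e:=List c f:=(Int -> (c -> b))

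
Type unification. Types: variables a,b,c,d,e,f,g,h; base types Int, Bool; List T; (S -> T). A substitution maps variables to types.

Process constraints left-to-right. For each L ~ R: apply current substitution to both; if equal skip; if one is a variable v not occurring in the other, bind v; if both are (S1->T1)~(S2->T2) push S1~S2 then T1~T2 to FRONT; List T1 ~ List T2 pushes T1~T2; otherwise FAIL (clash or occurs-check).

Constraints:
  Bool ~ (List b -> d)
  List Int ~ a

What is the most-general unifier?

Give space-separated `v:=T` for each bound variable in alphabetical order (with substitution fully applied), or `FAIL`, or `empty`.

step 1: unify Bool ~ (List b -> d)  [subst: {-} | 1 pending]
  clash: Bool vs (List b -> d)

Answer: FAIL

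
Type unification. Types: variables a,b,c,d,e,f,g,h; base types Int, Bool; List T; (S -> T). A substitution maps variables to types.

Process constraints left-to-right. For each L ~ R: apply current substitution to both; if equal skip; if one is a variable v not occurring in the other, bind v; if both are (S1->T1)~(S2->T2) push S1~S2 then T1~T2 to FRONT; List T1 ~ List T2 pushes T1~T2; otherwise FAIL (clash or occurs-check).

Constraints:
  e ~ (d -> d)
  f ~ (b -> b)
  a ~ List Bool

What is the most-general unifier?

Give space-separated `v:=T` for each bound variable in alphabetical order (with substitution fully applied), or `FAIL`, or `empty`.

step 1: unify e ~ (d -> d)  [subst: {-} | 2 pending]
  bind e := (d -> d)
step 2: unify f ~ (b -> b)  [subst: {e:=(d -> d)} | 1 pending]
  bind f := (b -> b)
step 3: unify a ~ List Bool  [subst: {e:=(d -> d), f:=(b -> b)} | 0 pending]
  bind a := List Bool

Answer: a:=List Bool e:=(d -> d) f:=(b -> b)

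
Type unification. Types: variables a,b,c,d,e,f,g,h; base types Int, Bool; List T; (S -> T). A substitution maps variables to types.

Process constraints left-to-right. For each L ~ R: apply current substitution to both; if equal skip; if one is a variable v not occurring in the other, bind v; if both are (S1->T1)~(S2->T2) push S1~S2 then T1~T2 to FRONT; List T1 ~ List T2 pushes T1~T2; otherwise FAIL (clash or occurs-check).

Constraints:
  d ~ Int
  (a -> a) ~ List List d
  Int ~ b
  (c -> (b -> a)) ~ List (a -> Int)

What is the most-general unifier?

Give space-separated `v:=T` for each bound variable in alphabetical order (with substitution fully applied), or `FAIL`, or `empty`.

Answer: FAIL

Derivation:
step 1: unify d ~ Int  [subst: {-} | 3 pending]
  bind d := Int
step 2: unify (a -> a) ~ List List Int  [subst: {d:=Int} | 2 pending]
  clash: (a -> a) vs List List Int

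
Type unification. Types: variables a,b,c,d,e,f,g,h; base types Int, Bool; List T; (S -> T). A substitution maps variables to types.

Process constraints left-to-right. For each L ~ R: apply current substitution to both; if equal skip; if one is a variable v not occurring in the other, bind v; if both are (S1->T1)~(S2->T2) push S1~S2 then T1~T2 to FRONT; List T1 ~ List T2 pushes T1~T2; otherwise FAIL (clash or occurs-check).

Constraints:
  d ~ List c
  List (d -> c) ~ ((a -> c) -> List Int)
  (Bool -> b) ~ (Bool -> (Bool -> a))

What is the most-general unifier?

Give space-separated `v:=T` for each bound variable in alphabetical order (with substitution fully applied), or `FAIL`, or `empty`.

Answer: FAIL

Derivation:
step 1: unify d ~ List c  [subst: {-} | 2 pending]
  bind d := List c
step 2: unify List (List c -> c) ~ ((a -> c) -> List Int)  [subst: {d:=List c} | 1 pending]
  clash: List (List c -> c) vs ((a -> c) -> List Int)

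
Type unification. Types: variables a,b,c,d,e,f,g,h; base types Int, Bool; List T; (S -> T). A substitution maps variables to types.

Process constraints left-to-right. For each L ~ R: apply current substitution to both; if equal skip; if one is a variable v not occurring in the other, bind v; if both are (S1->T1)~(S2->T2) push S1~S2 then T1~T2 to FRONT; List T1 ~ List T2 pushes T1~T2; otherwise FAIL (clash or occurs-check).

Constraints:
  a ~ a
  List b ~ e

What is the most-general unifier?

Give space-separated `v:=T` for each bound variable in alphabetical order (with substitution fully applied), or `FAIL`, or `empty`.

step 1: unify a ~ a  [subst: {-} | 1 pending]
  -> identical, skip
step 2: unify List b ~ e  [subst: {-} | 0 pending]
  bind e := List b

Answer: e:=List b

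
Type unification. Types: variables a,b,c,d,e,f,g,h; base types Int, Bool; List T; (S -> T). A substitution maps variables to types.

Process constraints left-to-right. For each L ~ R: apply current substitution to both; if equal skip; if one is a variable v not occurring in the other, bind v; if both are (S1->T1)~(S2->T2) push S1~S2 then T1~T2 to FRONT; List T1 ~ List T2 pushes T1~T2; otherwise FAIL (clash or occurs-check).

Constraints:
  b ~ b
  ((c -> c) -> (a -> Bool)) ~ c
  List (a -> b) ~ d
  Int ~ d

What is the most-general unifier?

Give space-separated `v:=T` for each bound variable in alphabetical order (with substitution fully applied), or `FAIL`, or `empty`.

step 1: unify b ~ b  [subst: {-} | 3 pending]
  -> identical, skip
step 2: unify ((c -> c) -> (a -> Bool)) ~ c  [subst: {-} | 2 pending]
  occurs-check fail

Answer: FAIL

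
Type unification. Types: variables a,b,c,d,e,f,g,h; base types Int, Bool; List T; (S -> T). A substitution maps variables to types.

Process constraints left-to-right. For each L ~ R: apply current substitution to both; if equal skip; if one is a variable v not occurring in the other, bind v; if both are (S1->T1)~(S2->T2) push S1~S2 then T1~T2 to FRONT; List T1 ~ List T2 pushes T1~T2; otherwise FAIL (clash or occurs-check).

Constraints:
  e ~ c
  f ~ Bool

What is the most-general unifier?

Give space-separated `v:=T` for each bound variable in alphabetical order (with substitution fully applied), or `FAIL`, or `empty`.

step 1: unify e ~ c  [subst: {-} | 1 pending]
  bind e := c
step 2: unify f ~ Bool  [subst: {e:=c} | 0 pending]
  bind f := Bool

Answer: e:=c f:=Bool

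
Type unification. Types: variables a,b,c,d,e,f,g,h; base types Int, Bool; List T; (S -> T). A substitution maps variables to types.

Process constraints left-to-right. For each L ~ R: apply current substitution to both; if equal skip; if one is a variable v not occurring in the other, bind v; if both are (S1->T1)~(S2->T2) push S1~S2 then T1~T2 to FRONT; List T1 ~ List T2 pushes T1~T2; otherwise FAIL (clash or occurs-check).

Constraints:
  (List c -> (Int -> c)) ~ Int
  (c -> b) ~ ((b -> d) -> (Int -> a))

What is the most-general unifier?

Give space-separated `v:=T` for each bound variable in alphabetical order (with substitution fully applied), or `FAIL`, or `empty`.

Answer: FAIL

Derivation:
step 1: unify (List c -> (Int -> c)) ~ Int  [subst: {-} | 1 pending]
  clash: (List c -> (Int -> c)) vs Int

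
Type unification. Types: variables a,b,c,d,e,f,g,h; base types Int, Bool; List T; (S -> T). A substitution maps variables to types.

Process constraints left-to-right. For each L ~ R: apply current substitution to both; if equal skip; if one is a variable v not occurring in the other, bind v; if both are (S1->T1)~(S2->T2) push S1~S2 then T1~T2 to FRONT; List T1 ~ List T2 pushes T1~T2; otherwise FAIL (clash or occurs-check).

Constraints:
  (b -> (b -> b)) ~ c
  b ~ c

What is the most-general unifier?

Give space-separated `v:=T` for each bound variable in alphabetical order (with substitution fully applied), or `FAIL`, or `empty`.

step 1: unify (b -> (b -> b)) ~ c  [subst: {-} | 1 pending]
  bind c := (b -> (b -> b))
step 2: unify b ~ (b -> (b -> b))  [subst: {c:=(b -> (b -> b))} | 0 pending]
  occurs-check fail: b in (b -> (b -> b))

Answer: FAIL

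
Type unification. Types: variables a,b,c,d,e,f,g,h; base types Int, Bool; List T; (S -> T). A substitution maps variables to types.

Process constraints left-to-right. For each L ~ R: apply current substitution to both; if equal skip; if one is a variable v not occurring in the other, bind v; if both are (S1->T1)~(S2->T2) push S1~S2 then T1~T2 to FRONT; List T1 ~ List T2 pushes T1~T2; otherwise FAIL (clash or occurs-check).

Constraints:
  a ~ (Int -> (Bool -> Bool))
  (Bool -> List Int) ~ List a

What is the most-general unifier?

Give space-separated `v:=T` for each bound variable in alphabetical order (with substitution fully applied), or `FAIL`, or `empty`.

step 1: unify a ~ (Int -> (Bool -> Bool))  [subst: {-} | 1 pending]
  bind a := (Int -> (Bool -> Bool))
step 2: unify (Bool -> List Int) ~ List (Int -> (Bool -> Bool))  [subst: {a:=(Int -> (Bool -> Bool))} | 0 pending]
  clash: (Bool -> List Int) vs List (Int -> (Bool -> Bool))

Answer: FAIL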